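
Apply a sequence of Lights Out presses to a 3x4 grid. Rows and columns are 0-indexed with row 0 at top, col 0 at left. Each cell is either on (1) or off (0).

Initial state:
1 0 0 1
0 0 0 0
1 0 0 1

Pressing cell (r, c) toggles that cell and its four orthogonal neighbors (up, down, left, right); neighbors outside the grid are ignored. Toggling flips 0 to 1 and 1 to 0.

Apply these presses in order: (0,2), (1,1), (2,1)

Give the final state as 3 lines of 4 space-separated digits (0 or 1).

Answer: 1 0 1 0
1 0 0 0
0 0 1 1

Derivation:
After press 1 at (0,2):
1 1 1 0
0 0 1 0
1 0 0 1

After press 2 at (1,1):
1 0 1 0
1 1 0 0
1 1 0 1

After press 3 at (2,1):
1 0 1 0
1 0 0 0
0 0 1 1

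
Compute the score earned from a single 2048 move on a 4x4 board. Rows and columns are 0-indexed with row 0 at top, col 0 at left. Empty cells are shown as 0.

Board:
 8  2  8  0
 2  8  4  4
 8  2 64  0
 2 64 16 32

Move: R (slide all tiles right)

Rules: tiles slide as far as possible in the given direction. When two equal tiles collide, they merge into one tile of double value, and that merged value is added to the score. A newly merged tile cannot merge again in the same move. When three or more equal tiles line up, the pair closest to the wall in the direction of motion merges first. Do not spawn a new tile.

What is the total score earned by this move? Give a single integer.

Answer: 8

Derivation:
Slide right:
row 0: [8, 2, 8, 0] -> [0, 8, 2, 8]  score +0 (running 0)
row 1: [2, 8, 4, 4] -> [0, 2, 8, 8]  score +8 (running 8)
row 2: [8, 2, 64, 0] -> [0, 8, 2, 64]  score +0 (running 8)
row 3: [2, 64, 16, 32] -> [2, 64, 16, 32]  score +0 (running 8)
Board after move:
 0  8  2  8
 0  2  8  8
 0  8  2 64
 2 64 16 32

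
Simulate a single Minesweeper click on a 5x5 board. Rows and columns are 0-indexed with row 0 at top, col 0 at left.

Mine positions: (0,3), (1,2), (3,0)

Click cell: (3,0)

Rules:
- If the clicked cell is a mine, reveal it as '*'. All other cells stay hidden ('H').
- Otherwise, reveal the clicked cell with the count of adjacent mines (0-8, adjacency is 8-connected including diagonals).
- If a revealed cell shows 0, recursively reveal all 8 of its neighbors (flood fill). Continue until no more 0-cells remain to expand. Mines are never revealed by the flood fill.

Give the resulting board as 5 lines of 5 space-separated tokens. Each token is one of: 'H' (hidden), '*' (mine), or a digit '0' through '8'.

H H H H H
H H H H H
H H H H H
* H H H H
H H H H H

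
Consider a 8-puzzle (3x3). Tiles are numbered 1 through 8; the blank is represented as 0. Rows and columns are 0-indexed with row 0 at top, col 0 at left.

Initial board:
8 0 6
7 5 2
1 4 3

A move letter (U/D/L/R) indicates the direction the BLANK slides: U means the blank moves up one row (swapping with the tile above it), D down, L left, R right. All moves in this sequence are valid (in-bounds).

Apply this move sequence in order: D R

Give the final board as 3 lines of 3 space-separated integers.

After move 1 (D):
8 5 6
7 0 2
1 4 3

After move 2 (R):
8 5 6
7 2 0
1 4 3

Answer: 8 5 6
7 2 0
1 4 3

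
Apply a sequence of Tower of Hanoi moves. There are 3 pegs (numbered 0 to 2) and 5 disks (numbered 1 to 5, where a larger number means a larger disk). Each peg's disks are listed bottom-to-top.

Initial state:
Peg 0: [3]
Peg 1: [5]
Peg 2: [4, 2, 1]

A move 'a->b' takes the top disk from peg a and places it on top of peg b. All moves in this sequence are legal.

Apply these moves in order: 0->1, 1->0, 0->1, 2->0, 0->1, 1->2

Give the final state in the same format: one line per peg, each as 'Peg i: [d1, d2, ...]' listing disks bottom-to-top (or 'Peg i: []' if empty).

Answer: Peg 0: []
Peg 1: [5, 3]
Peg 2: [4, 2, 1]

Derivation:
After move 1 (0->1):
Peg 0: []
Peg 1: [5, 3]
Peg 2: [4, 2, 1]

After move 2 (1->0):
Peg 0: [3]
Peg 1: [5]
Peg 2: [4, 2, 1]

After move 3 (0->1):
Peg 0: []
Peg 1: [5, 3]
Peg 2: [4, 2, 1]

After move 4 (2->0):
Peg 0: [1]
Peg 1: [5, 3]
Peg 2: [4, 2]

After move 5 (0->1):
Peg 0: []
Peg 1: [5, 3, 1]
Peg 2: [4, 2]

After move 6 (1->2):
Peg 0: []
Peg 1: [5, 3]
Peg 2: [4, 2, 1]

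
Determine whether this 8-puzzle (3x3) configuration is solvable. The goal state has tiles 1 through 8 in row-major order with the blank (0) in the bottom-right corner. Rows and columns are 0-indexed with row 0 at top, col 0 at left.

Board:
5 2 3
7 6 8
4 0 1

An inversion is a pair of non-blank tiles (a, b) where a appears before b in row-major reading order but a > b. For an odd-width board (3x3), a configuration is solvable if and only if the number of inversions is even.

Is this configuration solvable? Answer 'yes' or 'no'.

Answer: yes

Derivation:
Inversions (pairs i<j in row-major order where tile[i] > tile[j] > 0): 14
14 is even, so the puzzle is solvable.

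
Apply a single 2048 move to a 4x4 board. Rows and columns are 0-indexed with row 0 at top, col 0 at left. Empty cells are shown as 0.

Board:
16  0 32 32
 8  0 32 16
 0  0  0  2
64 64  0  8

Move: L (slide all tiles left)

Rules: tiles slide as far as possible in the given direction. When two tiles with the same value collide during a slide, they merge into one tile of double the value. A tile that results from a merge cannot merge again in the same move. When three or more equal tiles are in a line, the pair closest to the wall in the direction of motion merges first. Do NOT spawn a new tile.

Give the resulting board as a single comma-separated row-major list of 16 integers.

Slide left:
row 0: [16, 0, 32, 32] -> [16, 64, 0, 0]
row 1: [8, 0, 32, 16] -> [8, 32, 16, 0]
row 2: [0, 0, 0, 2] -> [2, 0, 0, 0]
row 3: [64, 64, 0, 8] -> [128, 8, 0, 0]

Answer: 16, 64, 0, 0, 8, 32, 16, 0, 2, 0, 0, 0, 128, 8, 0, 0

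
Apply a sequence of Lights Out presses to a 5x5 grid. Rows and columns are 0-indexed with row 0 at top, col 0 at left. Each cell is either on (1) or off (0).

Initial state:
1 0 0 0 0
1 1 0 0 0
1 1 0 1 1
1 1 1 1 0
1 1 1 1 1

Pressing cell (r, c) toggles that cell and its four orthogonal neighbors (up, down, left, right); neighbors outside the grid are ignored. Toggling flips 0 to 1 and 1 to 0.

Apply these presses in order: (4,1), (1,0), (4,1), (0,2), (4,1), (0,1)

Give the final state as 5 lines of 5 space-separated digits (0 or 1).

After press 1 at (4,1):
1 0 0 0 0
1 1 0 0 0
1 1 0 1 1
1 0 1 1 0
0 0 0 1 1

After press 2 at (1,0):
0 0 0 0 0
0 0 0 0 0
0 1 0 1 1
1 0 1 1 0
0 0 0 1 1

After press 3 at (4,1):
0 0 0 0 0
0 0 0 0 0
0 1 0 1 1
1 1 1 1 0
1 1 1 1 1

After press 4 at (0,2):
0 1 1 1 0
0 0 1 0 0
0 1 0 1 1
1 1 1 1 0
1 1 1 1 1

After press 5 at (4,1):
0 1 1 1 0
0 0 1 0 0
0 1 0 1 1
1 0 1 1 0
0 0 0 1 1

After press 6 at (0,1):
1 0 0 1 0
0 1 1 0 0
0 1 0 1 1
1 0 1 1 0
0 0 0 1 1

Answer: 1 0 0 1 0
0 1 1 0 0
0 1 0 1 1
1 0 1 1 0
0 0 0 1 1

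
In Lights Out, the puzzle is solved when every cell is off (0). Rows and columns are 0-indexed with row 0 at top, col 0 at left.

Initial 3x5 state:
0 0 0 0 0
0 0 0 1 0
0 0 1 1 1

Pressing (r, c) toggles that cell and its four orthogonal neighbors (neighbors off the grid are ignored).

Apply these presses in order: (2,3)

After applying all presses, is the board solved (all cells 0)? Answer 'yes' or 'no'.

After press 1 at (2,3):
0 0 0 0 0
0 0 0 0 0
0 0 0 0 0

Lights still on: 0

Answer: yes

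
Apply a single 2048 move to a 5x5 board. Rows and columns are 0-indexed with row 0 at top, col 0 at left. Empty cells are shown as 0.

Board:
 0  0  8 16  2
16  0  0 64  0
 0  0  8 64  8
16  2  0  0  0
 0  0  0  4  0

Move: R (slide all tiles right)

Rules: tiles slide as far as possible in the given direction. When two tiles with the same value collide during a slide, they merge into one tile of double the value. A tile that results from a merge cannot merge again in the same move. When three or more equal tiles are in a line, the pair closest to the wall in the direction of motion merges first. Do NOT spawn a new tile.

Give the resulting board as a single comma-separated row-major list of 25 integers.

Slide right:
row 0: [0, 0, 8, 16, 2] -> [0, 0, 8, 16, 2]
row 1: [16, 0, 0, 64, 0] -> [0, 0, 0, 16, 64]
row 2: [0, 0, 8, 64, 8] -> [0, 0, 8, 64, 8]
row 3: [16, 2, 0, 0, 0] -> [0, 0, 0, 16, 2]
row 4: [0, 0, 0, 4, 0] -> [0, 0, 0, 0, 4]

Answer: 0, 0, 8, 16, 2, 0, 0, 0, 16, 64, 0, 0, 8, 64, 8, 0, 0, 0, 16, 2, 0, 0, 0, 0, 4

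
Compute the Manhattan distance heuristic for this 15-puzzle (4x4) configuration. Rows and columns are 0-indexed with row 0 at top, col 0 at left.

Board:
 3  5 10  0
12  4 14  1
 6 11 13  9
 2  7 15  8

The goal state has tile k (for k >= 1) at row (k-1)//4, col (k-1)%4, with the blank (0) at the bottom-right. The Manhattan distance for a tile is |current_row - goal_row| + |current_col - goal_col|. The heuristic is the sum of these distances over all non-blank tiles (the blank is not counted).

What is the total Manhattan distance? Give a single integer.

Tile 3: at (0,0), goal (0,2), distance |0-0|+|0-2| = 2
Tile 5: at (0,1), goal (1,0), distance |0-1|+|1-0| = 2
Tile 10: at (0,2), goal (2,1), distance |0-2|+|2-1| = 3
Tile 12: at (1,0), goal (2,3), distance |1-2|+|0-3| = 4
Tile 4: at (1,1), goal (0,3), distance |1-0|+|1-3| = 3
Tile 14: at (1,2), goal (3,1), distance |1-3|+|2-1| = 3
Tile 1: at (1,3), goal (0,0), distance |1-0|+|3-0| = 4
Tile 6: at (2,0), goal (1,1), distance |2-1|+|0-1| = 2
Tile 11: at (2,1), goal (2,2), distance |2-2|+|1-2| = 1
Tile 13: at (2,2), goal (3,0), distance |2-3|+|2-0| = 3
Tile 9: at (2,3), goal (2,0), distance |2-2|+|3-0| = 3
Tile 2: at (3,0), goal (0,1), distance |3-0|+|0-1| = 4
Tile 7: at (3,1), goal (1,2), distance |3-1|+|1-2| = 3
Tile 15: at (3,2), goal (3,2), distance |3-3|+|2-2| = 0
Tile 8: at (3,3), goal (1,3), distance |3-1|+|3-3| = 2
Sum: 2 + 2 + 3 + 4 + 3 + 3 + 4 + 2 + 1 + 3 + 3 + 4 + 3 + 0 + 2 = 39

Answer: 39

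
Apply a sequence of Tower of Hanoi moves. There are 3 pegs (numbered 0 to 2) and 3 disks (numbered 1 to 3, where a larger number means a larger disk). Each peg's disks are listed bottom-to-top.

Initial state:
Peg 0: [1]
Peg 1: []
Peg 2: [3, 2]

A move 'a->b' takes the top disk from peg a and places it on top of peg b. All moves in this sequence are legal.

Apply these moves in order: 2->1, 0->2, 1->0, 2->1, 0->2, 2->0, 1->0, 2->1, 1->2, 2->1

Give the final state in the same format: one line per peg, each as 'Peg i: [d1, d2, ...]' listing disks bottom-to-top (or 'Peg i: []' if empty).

After move 1 (2->1):
Peg 0: [1]
Peg 1: [2]
Peg 2: [3]

After move 2 (0->2):
Peg 0: []
Peg 1: [2]
Peg 2: [3, 1]

After move 3 (1->0):
Peg 0: [2]
Peg 1: []
Peg 2: [3, 1]

After move 4 (2->1):
Peg 0: [2]
Peg 1: [1]
Peg 2: [3]

After move 5 (0->2):
Peg 0: []
Peg 1: [1]
Peg 2: [3, 2]

After move 6 (2->0):
Peg 0: [2]
Peg 1: [1]
Peg 2: [3]

After move 7 (1->0):
Peg 0: [2, 1]
Peg 1: []
Peg 2: [3]

After move 8 (2->1):
Peg 0: [2, 1]
Peg 1: [3]
Peg 2: []

After move 9 (1->2):
Peg 0: [2, 1]
Peg 1: []
Peg 2: [3]

After move 10 (2->1):
Peg 0: [2, 1]
Peg 1: [3]
Peg 2: []

Answer: Peg 0: [2, 1]
Peg 1: [3]
Peg 2: []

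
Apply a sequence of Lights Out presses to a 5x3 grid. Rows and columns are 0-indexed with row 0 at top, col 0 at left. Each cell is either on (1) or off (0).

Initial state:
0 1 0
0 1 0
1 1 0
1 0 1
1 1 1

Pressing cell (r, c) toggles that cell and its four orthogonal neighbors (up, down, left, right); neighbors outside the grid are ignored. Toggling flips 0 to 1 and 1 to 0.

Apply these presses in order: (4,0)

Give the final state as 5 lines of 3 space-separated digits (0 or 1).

Answer: 0 1 0
0 1 0
1 1 0
0 0 1
0 0 1

Derivation:
After press 1 at (4,0):
0 1 0
0 1 0
1 1 0
0 0 1
0 0 1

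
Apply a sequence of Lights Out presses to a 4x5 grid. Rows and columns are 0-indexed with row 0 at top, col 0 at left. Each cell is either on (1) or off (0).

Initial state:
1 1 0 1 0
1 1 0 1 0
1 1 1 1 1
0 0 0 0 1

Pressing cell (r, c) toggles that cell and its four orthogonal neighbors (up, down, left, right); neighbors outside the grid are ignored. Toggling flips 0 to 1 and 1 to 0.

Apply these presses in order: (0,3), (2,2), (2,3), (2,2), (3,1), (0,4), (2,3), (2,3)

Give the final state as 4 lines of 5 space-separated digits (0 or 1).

Answer: 1 1 1 1 0
1 1 0 1 1
1 0 0 0 0
1 1 1 1 1

Derivation:
After press 1 at (0,3):
1 1 1 0 1
1 1 0 0 0
1 1 1 1 1
0 0 0 0 1

After press 2 at (2,2):
1 1 1 0 1
1 1 1 0 0
1 0 0 0 1
0 0 1 0 1

After press 3 at (2,3):
1 1 1 0 1
1 1 1 1 0
1 0 1 1 0
0 0 1 1 1

After press 4 at (2,2):
1 1 1 0 1
1 1 0 1 0
1 1 0 0 0
0 0 0 1 1

After press 5 at (3,1):
1 1 1 0 1
1 1 0 1 0
1 0 0 0 0
1 1 1 1 1

After press 6 at (0,4):
1 1 1 1 0
1 1 0 1 1
1 0 0 0 0
1 1 1 1 1

After press 7 at (2,3):
1 1 1 1 0
1 1 0 0 1
1 0 1 1 1
1 1 1 0 1

After press 8 at (2,3):
1 1 1 1 0
1 1 0 1 1
1 0 0 0 0
1 1 1 1 1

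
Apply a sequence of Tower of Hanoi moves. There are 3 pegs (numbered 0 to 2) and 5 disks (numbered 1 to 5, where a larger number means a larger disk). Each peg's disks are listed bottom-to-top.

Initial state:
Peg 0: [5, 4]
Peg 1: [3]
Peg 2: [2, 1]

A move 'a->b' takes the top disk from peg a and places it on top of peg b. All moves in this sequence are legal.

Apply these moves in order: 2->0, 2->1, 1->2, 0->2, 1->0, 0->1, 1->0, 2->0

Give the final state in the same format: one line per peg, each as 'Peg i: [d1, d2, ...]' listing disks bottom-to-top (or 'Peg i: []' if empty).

After move 1 (2->0):
Peg 0: [5, 4, 1]
Peg 1: [3]
Peg 2: [2]

After move 2 (2->1):
Peg 0: [5, 4, 1]
Peg 1: [3, 2]
Peg 2: []

After move 3 (1->2):
Peg 0: [5, 4, 1]
Peg 1: [3]
Peg 2: [2]

After move 4 (0->2):
Peg 0: [5, 4]
Peg 1: [3]
Peg 2: [2, 1]

After move 5 (1->0):
Peg 0: [5, 4, 3]
Peg 1: []
Peg 2: [2, 1]

After move 6 (0->1):
Peg 0: [5, 4]
Peg 1: [3]
Peg 2: [2, 1]

After move 7 (1->0):
Peg 0: [5, 4, 3]
Peg 1: []
Peg 2: [2, 1]

After move 8 (2->0):
Peg 0: [5, 4, 3, 1]
Peg 1: []
Peg 2: [2]

Answer: Peg 0: [5, 4, 3, 1]
Peg 1: []
Peg 2: [2]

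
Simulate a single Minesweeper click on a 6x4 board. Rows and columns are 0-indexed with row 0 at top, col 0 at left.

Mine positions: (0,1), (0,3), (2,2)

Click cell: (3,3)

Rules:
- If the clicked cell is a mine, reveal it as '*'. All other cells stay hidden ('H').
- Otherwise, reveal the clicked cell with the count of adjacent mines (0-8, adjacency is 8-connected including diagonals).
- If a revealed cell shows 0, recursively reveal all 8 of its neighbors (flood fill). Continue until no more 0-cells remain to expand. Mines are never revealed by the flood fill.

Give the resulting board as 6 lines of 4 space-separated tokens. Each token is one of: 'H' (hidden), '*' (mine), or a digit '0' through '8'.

H H H H
H H H H
H H H H
H H H 1
H H H H
H H H H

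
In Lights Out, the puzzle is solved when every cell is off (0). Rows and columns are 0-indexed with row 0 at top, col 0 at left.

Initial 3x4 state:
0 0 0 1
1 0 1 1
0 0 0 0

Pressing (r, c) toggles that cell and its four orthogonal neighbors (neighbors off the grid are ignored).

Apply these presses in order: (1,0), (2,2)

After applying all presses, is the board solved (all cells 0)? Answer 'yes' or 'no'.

After press 1 at (1,0):
1 0 0 1
0 1 1 1
1 0 0 0

After press 2 at (2,2):
1 0 0 1
0 1 0 1
1 1 1 1

Lights still on: 8

Answer: no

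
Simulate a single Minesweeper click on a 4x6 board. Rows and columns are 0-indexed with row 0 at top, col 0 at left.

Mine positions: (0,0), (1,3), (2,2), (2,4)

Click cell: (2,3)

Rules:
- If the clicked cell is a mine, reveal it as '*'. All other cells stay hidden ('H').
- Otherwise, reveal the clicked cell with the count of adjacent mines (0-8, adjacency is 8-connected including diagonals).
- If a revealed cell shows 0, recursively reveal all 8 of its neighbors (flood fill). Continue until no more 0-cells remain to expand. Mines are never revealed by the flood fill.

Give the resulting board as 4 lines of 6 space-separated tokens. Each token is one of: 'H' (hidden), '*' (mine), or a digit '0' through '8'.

H H H H H H
H H H H H H
H H H 3 H H
H H H H H H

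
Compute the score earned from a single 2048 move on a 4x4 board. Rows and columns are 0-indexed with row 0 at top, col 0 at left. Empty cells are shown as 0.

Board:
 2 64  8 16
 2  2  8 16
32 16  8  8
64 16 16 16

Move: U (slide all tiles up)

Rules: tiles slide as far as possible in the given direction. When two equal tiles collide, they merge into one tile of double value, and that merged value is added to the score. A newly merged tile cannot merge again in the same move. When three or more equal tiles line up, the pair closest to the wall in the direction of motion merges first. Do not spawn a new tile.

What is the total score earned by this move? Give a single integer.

Slide up:
col 0: [2, 2, 32, 64] -> [4, 32, 64, 0]  score +4 (running 4)
col 1: [64, 2, 16, 16] -> [64, 2, 32, 0]  score +32 (running 36)
col 2: [8, 8, 8, 16] -> [16, 8, 16, 0]  score +16 (running 52)
col 3: [16, 16, 8, 16] -> [32, 8, 16, 0]  score +32 (running 84)
Board after move:
 4 64 16 32
32  2  8  8
64 32 16 16
 0  0  0  0

Answer: 84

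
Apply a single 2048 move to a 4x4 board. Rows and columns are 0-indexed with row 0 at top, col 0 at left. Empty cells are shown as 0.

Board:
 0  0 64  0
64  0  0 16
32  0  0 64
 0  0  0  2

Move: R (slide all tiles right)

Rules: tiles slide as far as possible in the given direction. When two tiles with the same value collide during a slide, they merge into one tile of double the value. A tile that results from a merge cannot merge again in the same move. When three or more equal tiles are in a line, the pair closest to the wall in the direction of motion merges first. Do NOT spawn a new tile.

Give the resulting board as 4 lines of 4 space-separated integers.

Answer:  0  0  0 64
 0  0 64 16
 0  0 32 64
 0  0  0  2

Derivation:
Slide right:
row 0: [0, 0, 64, 0] -> [0, 0, 0, 64]
row 1: [64, 0, 0, 16] -> [0, 0, 64, 16]
row 2: [32, 0, 0, 64] -> [0, 0, 32, 64]
row 3: [0, 0, 0, 2] -> [0, 0, 0, 2]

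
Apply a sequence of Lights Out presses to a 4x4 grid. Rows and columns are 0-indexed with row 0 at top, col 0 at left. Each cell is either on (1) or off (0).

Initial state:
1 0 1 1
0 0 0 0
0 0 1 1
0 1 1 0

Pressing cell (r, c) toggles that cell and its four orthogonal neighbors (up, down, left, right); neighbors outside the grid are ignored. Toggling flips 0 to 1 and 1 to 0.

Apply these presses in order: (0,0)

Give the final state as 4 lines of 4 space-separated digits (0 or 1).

Answer: 0 1 1 1
1 0 0 0
0 0 1 1
0 1 1 0

Derivation:
After press 1 at (0,0):
0 1 1 1
1 0 0 0
0 0 1 1
0 1 1 0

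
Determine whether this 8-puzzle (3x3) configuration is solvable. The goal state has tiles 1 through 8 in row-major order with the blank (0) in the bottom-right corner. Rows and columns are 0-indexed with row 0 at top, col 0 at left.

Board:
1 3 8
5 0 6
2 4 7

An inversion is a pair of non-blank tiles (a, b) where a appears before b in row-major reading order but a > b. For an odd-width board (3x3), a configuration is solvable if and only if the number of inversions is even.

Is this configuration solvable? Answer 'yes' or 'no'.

Inversions (pairs i<j in row-major order where tile[i] > tile[j] > 0): 10
10 is even, so the puzzle is solvable.

Answer: yes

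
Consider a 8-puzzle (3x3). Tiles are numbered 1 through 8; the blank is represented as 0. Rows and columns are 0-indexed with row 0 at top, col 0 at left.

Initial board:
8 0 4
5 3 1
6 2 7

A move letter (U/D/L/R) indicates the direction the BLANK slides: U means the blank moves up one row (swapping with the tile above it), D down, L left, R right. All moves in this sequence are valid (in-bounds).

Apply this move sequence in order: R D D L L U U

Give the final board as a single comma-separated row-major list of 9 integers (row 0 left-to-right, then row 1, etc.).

Answer: 0, 4, 1, 8, 3, 7, 5, 6, 2

Derivation:
After move 1 (R):
8 4 0
5 3 1
6 2 7

After move 2 (D):
8 4 1
5 3 0
6 2 7

After move 3 (D):
8 4 1
5 3 7
6 2 0

After move 4 (L):
8 4 1
5 3 7
6 0 2

After move 5 (L):
8 4 1
5 3 7
0 6 2

After move 6 (U):
8 4 1
0 3 7
5 6 2

After move 7 (U):
0 4 1
8 3 7
5 6 2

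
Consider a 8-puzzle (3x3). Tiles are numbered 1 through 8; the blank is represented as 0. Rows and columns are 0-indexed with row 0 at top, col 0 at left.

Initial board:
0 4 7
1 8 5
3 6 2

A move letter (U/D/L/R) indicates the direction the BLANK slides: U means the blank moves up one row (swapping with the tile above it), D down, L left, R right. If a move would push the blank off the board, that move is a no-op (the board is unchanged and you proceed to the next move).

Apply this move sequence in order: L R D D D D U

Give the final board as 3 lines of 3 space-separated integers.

Answer: 4 8 7
1 0 5
3 6 2

Derivation:
After move 1 (L):
0 4 7
1 8 5
3 6 2

After move 2 (R):
4 0 7
1 8 5
3 6 2

After move 3 (D):
4 8 7
1 0 5
3 6 2

After move 4 (D):
4 8 7
1 6 5
3 0 2

After move 5 (D):
4 8 7
1 6 5
3 0 2

After move 6 (D):
4 8 7
1 6 5
3 0 2

After move 7 (U):
4 8 7
1 0 5
3 6 2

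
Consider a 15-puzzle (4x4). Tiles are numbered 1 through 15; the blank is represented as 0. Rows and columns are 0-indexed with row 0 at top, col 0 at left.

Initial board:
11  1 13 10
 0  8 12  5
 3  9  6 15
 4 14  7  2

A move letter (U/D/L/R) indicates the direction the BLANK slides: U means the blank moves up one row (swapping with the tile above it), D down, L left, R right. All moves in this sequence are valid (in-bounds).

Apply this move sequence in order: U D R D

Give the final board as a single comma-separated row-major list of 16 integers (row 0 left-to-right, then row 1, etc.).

After move 1 (U):
 0  1 13 10
11  8 12  5
 3  9  6 15
 4 14  7  2

After move 2 (D):
11  1 13 10
 0  8 12  5
 3  9  6 15
 4 14  7  2

After move 3 (R):
11  1 13 10
 8  0 12  5
 3  9  6 15
 4 14  7  2

After move 4 (D):
11  1 13 10
 8  9 12  5
 3  0  6 15
 4 14  7  2

Answer: 11, 1, 13, 10, 8, 9, 12, 5, 3, 0, 6, 15, 4, 14, 7, 2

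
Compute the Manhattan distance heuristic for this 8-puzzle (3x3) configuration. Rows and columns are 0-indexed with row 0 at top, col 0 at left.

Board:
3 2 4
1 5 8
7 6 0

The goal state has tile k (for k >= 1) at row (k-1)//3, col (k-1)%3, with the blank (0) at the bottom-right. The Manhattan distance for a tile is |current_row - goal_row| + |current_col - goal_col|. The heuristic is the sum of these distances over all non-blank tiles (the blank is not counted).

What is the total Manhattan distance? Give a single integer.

Answer: 10

Derivation:
Tile 3: at (0,0), goal (0,2), distance |0-0|+|0-2| = 2
Tile 2: at (0,1), goal (0,1), distance |0-0|+|1-1| = 0
Tile 4: at (0,2), goal (1,0), distance |0-1|+|2-0| = 3
Tile 1: at (1,0), goal (0,0), distance |1-0|+|0-0| = 1
Tile 5: at (1,1), goal (1,1), distance |1-1|+|1-1| = 0
Tile 8: at (1,2), goal (2,1), distance |1-2|+|2-1| = 2
Tile 7: at (2,0), goal (2,0), distance |2-2|+|0-0| = 0
Tile 6: at (2,1), goal (1,2), distance |2-1|+|1-2| = 2
Sum: 2 + 0 + 3 + 1 + 0 + 2 + 0 + 2 = 10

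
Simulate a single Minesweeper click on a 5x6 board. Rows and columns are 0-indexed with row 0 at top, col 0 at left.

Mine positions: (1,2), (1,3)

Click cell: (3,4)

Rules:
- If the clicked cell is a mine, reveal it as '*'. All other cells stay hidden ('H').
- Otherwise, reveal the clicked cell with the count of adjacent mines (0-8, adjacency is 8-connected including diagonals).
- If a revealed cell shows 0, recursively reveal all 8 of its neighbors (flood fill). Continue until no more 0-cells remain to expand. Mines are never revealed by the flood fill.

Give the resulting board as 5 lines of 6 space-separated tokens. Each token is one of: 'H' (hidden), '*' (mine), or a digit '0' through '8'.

0 1 H H 1 0
0 1 H H 1 0
0 1 2 2 1 0
0 0 0 0 0 0
0 0 0 0 0 0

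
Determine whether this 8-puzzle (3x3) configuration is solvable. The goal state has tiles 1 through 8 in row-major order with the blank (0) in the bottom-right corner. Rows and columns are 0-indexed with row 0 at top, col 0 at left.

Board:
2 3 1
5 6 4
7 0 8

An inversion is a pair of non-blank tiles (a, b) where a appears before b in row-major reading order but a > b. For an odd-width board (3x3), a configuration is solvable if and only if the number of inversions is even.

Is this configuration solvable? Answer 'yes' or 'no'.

Inversions (pairs i<j in row-major order where tile[i] > tile[j] > 0): 4
4 is even, so the puzzle is solvable.

Answer: yes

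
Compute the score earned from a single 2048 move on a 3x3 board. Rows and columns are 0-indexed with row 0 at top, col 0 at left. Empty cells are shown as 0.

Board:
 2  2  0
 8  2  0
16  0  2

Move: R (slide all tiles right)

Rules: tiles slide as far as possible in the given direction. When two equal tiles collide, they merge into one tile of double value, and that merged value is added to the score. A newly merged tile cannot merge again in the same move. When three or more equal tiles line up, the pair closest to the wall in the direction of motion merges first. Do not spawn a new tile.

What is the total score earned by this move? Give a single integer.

Answer: 4

Derivation:
Slide right:
row 0: [2, 2, 0] -> [0, 0, 4]  score +4 (running 4)
row 1: [8, 2, 0] -> [0, 8, 2]  score +0 (running 4)
row 2: [16, 0, 2] -> [0, 16, 2]  score +0 (running 4)
Board after move:
 0  0  4
 0  8  2
 0 16  2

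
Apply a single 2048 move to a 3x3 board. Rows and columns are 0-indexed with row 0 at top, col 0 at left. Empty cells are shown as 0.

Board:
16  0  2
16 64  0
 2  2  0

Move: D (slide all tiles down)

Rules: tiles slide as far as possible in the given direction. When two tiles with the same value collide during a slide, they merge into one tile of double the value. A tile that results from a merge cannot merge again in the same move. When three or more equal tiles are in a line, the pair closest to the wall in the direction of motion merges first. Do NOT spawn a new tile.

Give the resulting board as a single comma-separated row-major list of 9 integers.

Slide down:
col 0: [16, 16, 2] -> [0, 32, 2]
col 1: [0, 64, 2] -> [0, 64, 2]
col 2: [2, 0, 0] -> [0, 0, 2]

Answer: 0, 0, 0, 32, 64, 0, 2, 2, 2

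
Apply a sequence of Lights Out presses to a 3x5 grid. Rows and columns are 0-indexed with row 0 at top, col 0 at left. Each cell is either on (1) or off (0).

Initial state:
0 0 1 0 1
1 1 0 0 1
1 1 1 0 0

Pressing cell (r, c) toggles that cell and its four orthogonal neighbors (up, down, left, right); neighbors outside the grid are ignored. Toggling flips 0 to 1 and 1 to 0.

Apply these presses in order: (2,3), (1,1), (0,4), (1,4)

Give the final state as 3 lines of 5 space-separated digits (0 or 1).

After press 1 at (2,3):
0 0 1 0 1
1 1 0 1 1
1 1 0 1 1

After press 2 at (1,1):
0 1 1 0 1
0 0 1 1 1
1 0 0 1 1

After press 3 at (0,4):
0 1 1 1 0
0 0 1 1 0
1 0 0 1 1

After press 4 at (1,4):
0 1 1 1 1
0 0 1 0 1
1 0 0 1 0

Answer: 0 1 1 1 1
0 0 1 0 1
1 0 0 1 0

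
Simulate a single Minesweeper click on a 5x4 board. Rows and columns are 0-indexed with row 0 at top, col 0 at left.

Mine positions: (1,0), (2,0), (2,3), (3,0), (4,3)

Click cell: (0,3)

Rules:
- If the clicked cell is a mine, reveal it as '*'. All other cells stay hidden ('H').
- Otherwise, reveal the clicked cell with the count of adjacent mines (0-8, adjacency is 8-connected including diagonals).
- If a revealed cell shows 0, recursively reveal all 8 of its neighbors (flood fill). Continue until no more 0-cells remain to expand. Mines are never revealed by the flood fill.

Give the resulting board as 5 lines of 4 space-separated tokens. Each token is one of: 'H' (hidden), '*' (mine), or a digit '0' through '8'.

H 1 0 0
H 2 1 1
H H H H
H H H H
H H H H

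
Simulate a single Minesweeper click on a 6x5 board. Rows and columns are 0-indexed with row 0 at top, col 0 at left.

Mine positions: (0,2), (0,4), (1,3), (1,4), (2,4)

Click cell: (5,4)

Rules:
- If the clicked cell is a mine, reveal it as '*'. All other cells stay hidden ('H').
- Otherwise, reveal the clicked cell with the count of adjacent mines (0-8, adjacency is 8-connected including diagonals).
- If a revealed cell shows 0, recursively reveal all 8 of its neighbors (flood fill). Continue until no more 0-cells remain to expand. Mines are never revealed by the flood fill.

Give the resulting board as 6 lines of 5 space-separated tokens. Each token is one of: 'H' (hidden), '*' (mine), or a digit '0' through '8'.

0 1 H H H
0 1 2 H H
0 0 1 3 H
0 0 0 1 1
0 0 0 0 0
0 0 0 0 0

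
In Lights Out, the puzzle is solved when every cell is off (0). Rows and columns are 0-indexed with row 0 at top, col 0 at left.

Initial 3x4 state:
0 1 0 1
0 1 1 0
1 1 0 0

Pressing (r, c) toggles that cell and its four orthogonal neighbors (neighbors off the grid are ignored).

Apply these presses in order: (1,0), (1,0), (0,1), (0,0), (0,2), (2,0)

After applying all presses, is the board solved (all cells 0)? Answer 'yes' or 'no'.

After press 1 at (1,0):
1 1 0 1
1 0 1 0
0 1 0 0

After press 2 at (1,0):
0 1 0 1
0 1 1 0
1 1 0 0

After press 3 at (0,1):
1 0 1 1
0 0 1 0
1 1 0 0

After press 4 at (0,0):
0 1 1 1
1 0 1 0
1 1 0 0

After press 5 at (0,2):
0 0 0 0
1 0 0 0
1 1 0 0

After press 6 at (2,0):
0 0 0 0
0 0 0 0
0 0 0 0

Lights still on: 0

Answer: yes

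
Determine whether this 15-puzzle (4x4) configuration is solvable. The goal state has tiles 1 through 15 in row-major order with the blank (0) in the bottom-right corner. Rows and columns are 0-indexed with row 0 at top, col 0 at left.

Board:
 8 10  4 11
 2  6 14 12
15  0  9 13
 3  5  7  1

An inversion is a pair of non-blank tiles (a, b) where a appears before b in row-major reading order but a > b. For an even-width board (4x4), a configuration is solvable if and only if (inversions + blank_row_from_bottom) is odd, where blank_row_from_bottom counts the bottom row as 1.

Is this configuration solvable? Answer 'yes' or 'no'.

Answer: no

Derivation:
Inversions: 58
Blank is in row 2 (0-indexed from top), which is row 2 counting from the bottom (bottom = 1).
58 + 2 = 60, which is even, so the puzzle is not solvable.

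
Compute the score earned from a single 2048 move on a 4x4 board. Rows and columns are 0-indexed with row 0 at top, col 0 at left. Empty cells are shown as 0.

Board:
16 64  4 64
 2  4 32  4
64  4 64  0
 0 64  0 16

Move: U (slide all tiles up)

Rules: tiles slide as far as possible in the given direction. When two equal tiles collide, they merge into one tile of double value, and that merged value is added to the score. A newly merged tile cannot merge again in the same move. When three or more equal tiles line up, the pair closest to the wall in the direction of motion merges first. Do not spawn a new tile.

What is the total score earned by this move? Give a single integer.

Answer: 8

Derivation:
Slide up:
col 0: [16, 2, 64, 0] -> [16, 2, 64, 0]  score +0 (running 0)
col 1: [64, 4, 4, 64] -> [64, 8, 64, 0]  score +8 (running 8)
col 2: [4, 32, 64, 0] -> [4, 32, 64, 0]  score +0 (running 8)
col 3: [64, 4, 0, 16] -> [64, 4, 16, 0]  score +0 (running 8)
Board after move:
16 64  4 64
 2  8 32  4
64 64 64 16
 0  0  0  0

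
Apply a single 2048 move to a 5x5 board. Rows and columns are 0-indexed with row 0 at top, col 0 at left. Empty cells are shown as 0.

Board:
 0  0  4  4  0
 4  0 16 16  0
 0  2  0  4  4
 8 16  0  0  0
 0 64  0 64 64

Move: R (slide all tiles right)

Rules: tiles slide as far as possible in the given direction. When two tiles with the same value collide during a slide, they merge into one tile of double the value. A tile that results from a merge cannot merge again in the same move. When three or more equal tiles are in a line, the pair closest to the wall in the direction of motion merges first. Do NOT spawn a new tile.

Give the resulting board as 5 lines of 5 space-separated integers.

Answer:   0   0   0   0   8
  0   0   0   4  32
  0   0   0   2   8
  0   0   0   8  16
  0   0   0  64 128

Derivation:
Slide right:
row 0: [0, 0, 4, 4, 0] -> [0, 0, 0, 0, 8]
row 1: [4, 0, 16, 16, 0] -> [0, 0, 0, 4, 32]
row 2: [0, 2, 0, 4, 4] -> [0, 0, 0, 2, 8]
row 3: [8, 16, 0, 0, 0] -> [0, 0, 0, 8, 16]
row 4: [0, 64, 0, 64, 64] -> [0, 0, 0, 64, 128]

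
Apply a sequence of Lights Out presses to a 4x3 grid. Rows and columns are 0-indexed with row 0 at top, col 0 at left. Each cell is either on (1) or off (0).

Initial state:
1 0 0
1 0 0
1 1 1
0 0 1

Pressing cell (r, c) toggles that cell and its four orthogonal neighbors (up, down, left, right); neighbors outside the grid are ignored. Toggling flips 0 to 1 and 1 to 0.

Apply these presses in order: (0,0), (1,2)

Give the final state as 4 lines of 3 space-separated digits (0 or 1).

Answer: 0 1 1
0 1 1
1 1 0
0 0 1

Derivation:
After press 1 at (0,0):
0 1 0
0 0 0
1 1 1
0 0 1

After press 2 at (1,2):
0 1 1
0 1 1
1 1 0
0 0 1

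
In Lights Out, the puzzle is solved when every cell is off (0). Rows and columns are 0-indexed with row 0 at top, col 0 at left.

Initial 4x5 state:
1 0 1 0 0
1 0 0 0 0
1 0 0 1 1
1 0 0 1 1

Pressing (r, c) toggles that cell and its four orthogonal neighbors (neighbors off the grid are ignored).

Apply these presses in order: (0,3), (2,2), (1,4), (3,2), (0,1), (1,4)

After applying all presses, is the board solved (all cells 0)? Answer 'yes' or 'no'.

After press 1 at (0,3):
1 0 0 1 1
1 0 0 1 0
1 0 0 1 1
1 0 0 1 1

After press 2 at (2,2):
1 0 0 1 1
1 0 1 1 0
1 1 1 0 1
1 0 1 1 1

After press 3 at (1,4):
1 0 0 1 0
1 0 1 0 1
1 1 1 0 0
1 0 1 1 1

After press 4 at (3,2):
1 0 0 1 0
1 0 1 0 1
1 1 0 0 0
1 1 0 0 1

After press 5 at (0,1):
0 1 1 1 0
1 1 1 0 1
1 1 0 0 0
1 1 0 0 1

After press 6 at (1,4):
0 1 1 1 1
1 1 1 1 0
1 1 0 0 1
1 1 0 0 1

Lights still on: 14

Answer: no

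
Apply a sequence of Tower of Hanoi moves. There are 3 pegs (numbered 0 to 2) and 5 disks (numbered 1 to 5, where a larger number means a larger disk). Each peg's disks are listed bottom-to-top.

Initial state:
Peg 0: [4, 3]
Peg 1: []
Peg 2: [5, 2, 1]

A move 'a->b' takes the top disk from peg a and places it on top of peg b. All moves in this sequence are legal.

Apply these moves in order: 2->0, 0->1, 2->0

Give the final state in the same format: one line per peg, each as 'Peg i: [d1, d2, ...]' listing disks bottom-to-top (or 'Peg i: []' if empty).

After move 1 (2->0):
Peg 0: [4, 3, 1]
Peg 1: []
Peg 2: [5, 2]

After move 2 (0->1):
Peg 0: [4, 3]
Peg 1: [1]
Peg 2: [5, 2]

After move 3 (2->0):
Peg 0: [4, 3, 2]
Peg 1: [1]
Peg 2: [5]

Answer: Peg 0: [4, 3, 2]
Peg 1: [1]
Peg 2: [5]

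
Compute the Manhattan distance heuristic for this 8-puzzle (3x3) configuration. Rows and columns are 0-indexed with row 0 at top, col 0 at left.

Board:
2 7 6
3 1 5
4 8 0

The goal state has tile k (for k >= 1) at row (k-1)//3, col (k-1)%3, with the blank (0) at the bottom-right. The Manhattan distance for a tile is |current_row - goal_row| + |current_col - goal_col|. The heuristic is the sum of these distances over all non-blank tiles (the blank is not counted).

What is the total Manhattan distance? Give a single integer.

Tile 2: (0,0)->(0,1) = 1
Tile 7: (0,1)->(2,0) = 3
Tile 6: (0,2)->(1,2) = 1
Tile 3: (1,0)->(0,2) = 3
Tile 1: (1,1)->(0,0) = 2
Tile 5: (1,2)->(1,1) = 1
Tile 4: (2,0)->(1,0) = 1
Tile 8: (2,1)->(2,1) = 0
Sum: 1 + 3 + 1 + 3 + 2 + 1 + 1 + 0 = 12

Answer: 12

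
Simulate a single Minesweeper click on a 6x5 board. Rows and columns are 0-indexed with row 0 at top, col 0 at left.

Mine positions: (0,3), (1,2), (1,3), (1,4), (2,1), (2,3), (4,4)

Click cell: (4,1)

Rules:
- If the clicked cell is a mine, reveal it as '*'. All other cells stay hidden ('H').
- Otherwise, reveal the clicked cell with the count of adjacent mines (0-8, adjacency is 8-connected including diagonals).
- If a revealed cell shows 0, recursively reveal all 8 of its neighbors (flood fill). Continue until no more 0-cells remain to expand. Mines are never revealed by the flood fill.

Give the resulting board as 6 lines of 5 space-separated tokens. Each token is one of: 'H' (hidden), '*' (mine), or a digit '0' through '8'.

H H H H H
H H H H H
H H H H H
1 1 2 2 H
0 0 0 1 H
0 0 0 1 H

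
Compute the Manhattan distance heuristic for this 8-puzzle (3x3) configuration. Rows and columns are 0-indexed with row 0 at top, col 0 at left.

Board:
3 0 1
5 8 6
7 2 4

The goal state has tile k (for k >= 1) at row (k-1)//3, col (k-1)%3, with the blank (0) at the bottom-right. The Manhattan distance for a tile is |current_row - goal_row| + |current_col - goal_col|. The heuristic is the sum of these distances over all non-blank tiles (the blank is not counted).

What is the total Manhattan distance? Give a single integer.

Tile 3: at (0,0), goal (0,2), distance |0-0|+|0-2| = 2
Tile 1: at (0,2), goal (0,0), distance |0-0|+|2-0| = 2
Tile 5: at (1,0), goal (1,1), distance |1-1|+|0-1| = 1
Tile 8: at (1,1), goal (2,1), distance |1-2|+|1-1| = 1
Tile 6: at (1,2), goal (1,2), distance |1-1|+|2-2| = 0
Tile 7: at (2,0), goal (2,0), distance |2-2|+|0-0| = 0
Tile 2: at (2,1), goal (0,1), distance |2-0|+|1-1| = 2
Tile 4: at (2,2), goal (1,0), distance |2-1|+|2-0| = 3
Sum: 2 + 2 + 1 + 1 + 0 + 0 + 2 + 3 = 11

Answer: 11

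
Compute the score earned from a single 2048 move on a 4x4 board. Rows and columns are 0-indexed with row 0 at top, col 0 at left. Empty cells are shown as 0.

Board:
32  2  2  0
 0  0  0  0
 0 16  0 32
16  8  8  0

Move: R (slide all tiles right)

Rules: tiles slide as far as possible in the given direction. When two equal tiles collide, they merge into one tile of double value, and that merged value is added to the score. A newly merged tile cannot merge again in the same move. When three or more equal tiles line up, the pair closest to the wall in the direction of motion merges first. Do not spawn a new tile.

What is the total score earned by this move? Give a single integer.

Answer: 20

Derivation:
Slide right:
row 0: [32, 2, 2, 0] -> [0, 0, 32, 4]  score +4 (running 4)
row 1: [0, 0, 0, 0] -> [0, 0, 0, 0]  score +0 (running 4)
row 2: [0, 16, 0, 32] -> [0, 0, 16, 32]  score +0 (running 4)
row 3: [16, 8, 8, 0] -> [0, 0, 16, 16]  score +16 (running 20)
Board after move:
 0  0 32  4
 0  0  0  0
 0  0 16 32
 0  0 16 16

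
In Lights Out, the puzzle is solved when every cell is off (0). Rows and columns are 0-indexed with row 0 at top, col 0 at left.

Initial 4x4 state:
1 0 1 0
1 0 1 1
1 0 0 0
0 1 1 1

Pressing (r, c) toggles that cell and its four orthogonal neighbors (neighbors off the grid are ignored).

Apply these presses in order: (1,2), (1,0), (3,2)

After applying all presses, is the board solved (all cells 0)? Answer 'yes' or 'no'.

After press 1 at (1,2):
1 0 0 0
1 1 0 0
1 0 1 0
0 1 1 1

After press 2 at (1,0):
0 0 0 0
0 0 0 0
0 0 1 0
0 1 1 1

After press 3 at (3,2):
0 0 0 0
0 0 0 0
0 0 0 0
0 0 0 0

Lights still on: 0

Answer: yes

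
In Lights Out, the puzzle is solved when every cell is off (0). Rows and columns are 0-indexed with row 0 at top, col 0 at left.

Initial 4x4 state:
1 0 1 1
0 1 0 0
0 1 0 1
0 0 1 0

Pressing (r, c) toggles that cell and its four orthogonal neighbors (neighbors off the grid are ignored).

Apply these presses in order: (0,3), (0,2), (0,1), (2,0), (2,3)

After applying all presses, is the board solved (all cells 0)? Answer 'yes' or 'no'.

Answer: no

Derivation:
After press 1 at (0,3):
1 0 0 0
0 1 0 1
0 1 0 1
0 0 1 0

After press 2 at (0,2):
1 1 1 1
0 1 1 1
0 1 0 1
0 0 1 0

After press 3 at (0,1):
0 0 0 1
0 0 1 1
0 1 0 1
0 0 1 0

After press 4 at (2,0):
0 0 0 1
1 0 1 1
1 0 0 1
1 0 1 0

After press 5 at (2,3):
0 0 0 1
1 0 1 0
1 0 1 0
1 0 1 1

Lights still on: 8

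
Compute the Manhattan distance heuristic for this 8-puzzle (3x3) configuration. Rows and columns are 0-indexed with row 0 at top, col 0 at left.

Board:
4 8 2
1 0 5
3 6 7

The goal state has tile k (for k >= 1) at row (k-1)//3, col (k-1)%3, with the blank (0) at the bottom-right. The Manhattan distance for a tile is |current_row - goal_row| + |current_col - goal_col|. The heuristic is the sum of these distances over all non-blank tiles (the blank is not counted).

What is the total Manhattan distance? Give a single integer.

Tile 4: at (0,0), goal (1,0), distance |0-1|+|0-0| = 1
Tile 8: at (0,1), goal (2,1), distance |0-2|+|1-1| = 2
Tile 2: at (0,2), goal (0,1), distance |0-0|+|2-1| = 1
Tile 1: at (1,0), goal (0,0), distance |1-0|+|0-0| = 1
Tile 5: at (1,2), goal (1,1), distance |1-1|+|2-1| = 1
Tile 3: at (2,0), goal (0,2), distance |2-0|+|0-2| = 4
Tile 6: at (2,1), goal (1,2), distance |2-1|+|1-2| = 2
Tile 7: at (2,2), goal (2,0), distance |2-2|+|2-0| = 2
Sum: 1 + 2 + 1 + 1 + 1 + 4 + 2 + 2 = 14

Answer: 14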